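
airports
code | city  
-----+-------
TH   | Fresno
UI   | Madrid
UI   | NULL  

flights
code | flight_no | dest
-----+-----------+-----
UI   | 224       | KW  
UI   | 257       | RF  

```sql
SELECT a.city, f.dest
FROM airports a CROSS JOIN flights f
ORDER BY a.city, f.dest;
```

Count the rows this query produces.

6

CROSS JOIN pairs every row of `airports` with every row of `flights`: 3 × 2 = 6 rows.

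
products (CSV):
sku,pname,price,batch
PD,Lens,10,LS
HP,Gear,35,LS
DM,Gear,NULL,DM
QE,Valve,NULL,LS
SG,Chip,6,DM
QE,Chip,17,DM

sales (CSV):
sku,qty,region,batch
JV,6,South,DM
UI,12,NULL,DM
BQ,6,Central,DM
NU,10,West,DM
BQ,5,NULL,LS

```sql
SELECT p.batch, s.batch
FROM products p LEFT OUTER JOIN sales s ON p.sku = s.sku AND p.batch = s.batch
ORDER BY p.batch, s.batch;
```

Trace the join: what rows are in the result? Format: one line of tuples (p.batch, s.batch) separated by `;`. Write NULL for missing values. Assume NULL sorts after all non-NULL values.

LEFT JOIN keeps every row from `products`; unmatched rows get NULL for `sales`'s columns.
Matching on p.sku = s.sku AND p.batch = s.batch.
- p (sku=PD, batch=LS) has no partner → padded with NULL.
- p (sku=HP, batch=LS) has no partner → padded with NULL.
- p (sku=DM, batch=DM) has no partner → padded with NULL.
- p (sku=QE, batch=LS) has no partner → padded with NULL.
- p (sku=SG, batch=DM) has no partner → padded with NULL.
- p (sku=QE, batch=DM) has no partner → padded with NULL.
After projecting and ordering:
p.batch | s.batch
DM | NULL
DM | NULL
DM | NULL
LS | NULL
LS | NULL
LS | NULL

(DM, NULL); (DM, NULL); (DM, NULL); (LS, NULL); (LS, NULL); (LS, NULL)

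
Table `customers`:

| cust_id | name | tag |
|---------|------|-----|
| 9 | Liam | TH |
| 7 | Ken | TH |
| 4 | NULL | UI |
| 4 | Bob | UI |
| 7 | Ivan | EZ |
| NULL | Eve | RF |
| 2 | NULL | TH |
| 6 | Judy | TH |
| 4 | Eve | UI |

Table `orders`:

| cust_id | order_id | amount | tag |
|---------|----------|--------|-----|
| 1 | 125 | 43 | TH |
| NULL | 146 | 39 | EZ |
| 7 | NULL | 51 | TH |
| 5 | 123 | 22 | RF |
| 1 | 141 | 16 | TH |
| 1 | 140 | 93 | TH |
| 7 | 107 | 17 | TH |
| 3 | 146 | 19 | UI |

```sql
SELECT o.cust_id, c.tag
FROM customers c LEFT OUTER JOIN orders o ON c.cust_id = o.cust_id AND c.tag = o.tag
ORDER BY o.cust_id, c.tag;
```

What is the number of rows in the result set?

10

LEFT JOIN keeps every row from `customers`; unmatched rows get NULL for `orders`'s columns.
Matching on c.cust_id = o.cust_id AND c.tag = o.tag. A NULL in a compared column never satisfies the condition.
Matched pairs: 2; unmatched c rows kept: 8.
Total: 2 matched + 8 padded = 10 rows.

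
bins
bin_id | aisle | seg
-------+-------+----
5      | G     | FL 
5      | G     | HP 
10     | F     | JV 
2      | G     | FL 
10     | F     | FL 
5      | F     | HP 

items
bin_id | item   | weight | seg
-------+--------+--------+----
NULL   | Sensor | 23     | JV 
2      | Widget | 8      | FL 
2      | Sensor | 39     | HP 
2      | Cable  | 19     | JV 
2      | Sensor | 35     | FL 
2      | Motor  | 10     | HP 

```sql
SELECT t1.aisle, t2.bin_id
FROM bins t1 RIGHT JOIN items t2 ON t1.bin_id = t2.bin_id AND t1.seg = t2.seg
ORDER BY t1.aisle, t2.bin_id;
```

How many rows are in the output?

RIGHT JOIN keeps every row from `items`; unmatched rows get NULL for `bins`'s columns.
Matching on t1.bin_id = t2.bin_id AND t1.seg = t2.seg. A NULL in a compared column never satisfies the condition.
Matched pairs: 2; unmatched t2 rows kept: 4.
Total: 2 matched + 4 padded = 6 rows.

6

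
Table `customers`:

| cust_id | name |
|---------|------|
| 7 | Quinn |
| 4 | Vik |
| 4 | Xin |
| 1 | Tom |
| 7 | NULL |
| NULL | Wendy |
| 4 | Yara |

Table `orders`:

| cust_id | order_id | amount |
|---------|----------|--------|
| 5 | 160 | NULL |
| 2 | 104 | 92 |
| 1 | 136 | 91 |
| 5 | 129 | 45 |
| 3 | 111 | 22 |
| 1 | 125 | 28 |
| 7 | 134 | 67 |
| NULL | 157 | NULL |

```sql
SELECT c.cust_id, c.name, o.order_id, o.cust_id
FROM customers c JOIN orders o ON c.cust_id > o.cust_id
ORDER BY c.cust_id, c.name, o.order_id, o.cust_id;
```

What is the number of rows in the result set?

24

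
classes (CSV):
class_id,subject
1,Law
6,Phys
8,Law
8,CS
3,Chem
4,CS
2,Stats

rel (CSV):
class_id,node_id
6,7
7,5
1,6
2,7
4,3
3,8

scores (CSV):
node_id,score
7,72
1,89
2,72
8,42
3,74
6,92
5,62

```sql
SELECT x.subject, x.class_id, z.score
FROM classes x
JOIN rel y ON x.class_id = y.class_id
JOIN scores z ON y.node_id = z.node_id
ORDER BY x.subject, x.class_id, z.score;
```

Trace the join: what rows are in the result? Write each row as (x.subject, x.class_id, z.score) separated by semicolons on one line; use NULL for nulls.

(CS, 4, 74); (Chem, 3, 42); (Law, 1, 92); (Phys, 6, 72); (Stats, 2, 72)

Step 1 — x INNER JOIN y on class_id → 5 row(s).
Then INNER JOIN `scores z` on node_id: keep only rows whose y.node_id appears in z.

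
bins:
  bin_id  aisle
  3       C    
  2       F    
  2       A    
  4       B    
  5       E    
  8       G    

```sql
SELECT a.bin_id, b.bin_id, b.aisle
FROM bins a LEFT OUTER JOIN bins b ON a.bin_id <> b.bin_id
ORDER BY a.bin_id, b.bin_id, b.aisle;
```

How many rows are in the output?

LEFT JOIN keeps every row from `bins a`; unmatched rows get NULL for `bins b`'s columns.
Matching on a.bin_id <> b.bin_id.
Matched pairs: 28; unmatched a rows kept: 0.
Total: 28 rows.

28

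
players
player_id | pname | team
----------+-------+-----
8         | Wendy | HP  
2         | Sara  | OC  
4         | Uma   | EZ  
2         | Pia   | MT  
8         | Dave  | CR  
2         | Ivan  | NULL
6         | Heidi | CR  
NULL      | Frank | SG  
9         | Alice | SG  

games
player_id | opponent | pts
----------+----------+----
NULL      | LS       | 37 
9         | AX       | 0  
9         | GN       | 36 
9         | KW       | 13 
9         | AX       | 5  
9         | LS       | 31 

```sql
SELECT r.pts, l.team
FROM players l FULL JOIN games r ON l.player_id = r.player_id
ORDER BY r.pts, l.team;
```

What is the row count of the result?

FULL OUTER JOIN keeps every row from both sides; unmatched rows get NULL for the other side's columns.
Matching on l.player_id = r.player_id. A NULL in a compared column never satisfies the condition.
- l row (player_id=8): no match → kept, r columns NULL.
- l row (player_id=2): no match → kept, r columns NULL.
- l row (player_id=4): no match → kept, r columns NULL.
- l row (player_id=2): no match → kept, r columns NULL.
- l row (player_id=8): no match → kept, r columns NULL.
- l row (player_id=2): no match → kept, r columns NULL.
- l row (player_id=6): no match → kept, r columns NULL.
- l row (player_id=NULL): no match → kept, r columns NULL.
- l row (player_id=9): matches 5 r row(s) → 5 output row(s).
- plus 1 unmatched r row(s), each kept with NULL l columns.
Total: 5 matched + 9 padded = 14 rows.

14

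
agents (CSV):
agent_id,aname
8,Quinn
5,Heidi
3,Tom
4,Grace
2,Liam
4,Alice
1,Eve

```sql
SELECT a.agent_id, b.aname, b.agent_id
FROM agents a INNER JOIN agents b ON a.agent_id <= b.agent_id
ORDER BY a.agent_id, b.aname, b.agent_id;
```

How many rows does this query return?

INNER JOIN keeps only pairs where the ON condition holds.
Matching on a.agent_id <= b.agent_id.
- a (agent_id=8) pairs with 1 row(s) of b.
- a (agent_id=5) pairs with 2 row(s) of b.
- a (agent_id=3) pairs with 5 row(s) of b.
- a (agent_id=4) pairs with 4 row(s) of b.
- a (agent_id=2) pairs with 6 row(s) of b.
- a (agent_id=4) pairs with 4 row(s) of b.
- a (agent_id=1) pairs with 7 row(s) of b.
Total: 29 rows.

29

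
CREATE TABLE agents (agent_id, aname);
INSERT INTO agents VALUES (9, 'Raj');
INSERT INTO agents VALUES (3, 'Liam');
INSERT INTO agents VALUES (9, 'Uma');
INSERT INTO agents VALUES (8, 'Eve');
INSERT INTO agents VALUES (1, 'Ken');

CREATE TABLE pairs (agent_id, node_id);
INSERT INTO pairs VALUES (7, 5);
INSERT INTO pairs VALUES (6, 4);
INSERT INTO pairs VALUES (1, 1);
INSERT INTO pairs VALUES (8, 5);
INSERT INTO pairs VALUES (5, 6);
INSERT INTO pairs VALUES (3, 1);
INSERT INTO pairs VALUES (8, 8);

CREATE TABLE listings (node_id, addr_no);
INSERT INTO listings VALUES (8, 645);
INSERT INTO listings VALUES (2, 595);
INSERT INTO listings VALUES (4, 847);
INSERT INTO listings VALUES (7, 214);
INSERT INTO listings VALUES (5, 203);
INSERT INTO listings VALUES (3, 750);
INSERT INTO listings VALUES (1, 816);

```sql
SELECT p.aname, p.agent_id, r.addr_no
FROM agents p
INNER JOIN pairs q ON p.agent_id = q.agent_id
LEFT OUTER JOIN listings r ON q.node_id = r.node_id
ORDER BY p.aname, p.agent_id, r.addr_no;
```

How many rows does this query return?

Evaluate left to right. First `agents p INNER JOIN pairs q` on agent_id: 4 row(s).
Then LEFT JOIN `listings r` on node_id: each of those 4 rows is kept; rows whose q.node_id has no match in r get NULL for r's columns.
Result: 4 row(s).

4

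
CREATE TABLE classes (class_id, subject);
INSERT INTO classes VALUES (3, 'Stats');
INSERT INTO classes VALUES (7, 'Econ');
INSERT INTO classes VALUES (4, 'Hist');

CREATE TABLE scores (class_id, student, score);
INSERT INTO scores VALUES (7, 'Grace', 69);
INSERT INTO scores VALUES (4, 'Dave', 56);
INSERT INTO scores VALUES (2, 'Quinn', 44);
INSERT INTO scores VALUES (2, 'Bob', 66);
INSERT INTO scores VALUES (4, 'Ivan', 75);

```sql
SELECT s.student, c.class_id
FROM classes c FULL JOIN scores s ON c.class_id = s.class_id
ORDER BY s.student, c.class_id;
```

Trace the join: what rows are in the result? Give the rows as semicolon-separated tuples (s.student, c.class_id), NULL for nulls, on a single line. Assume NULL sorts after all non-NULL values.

(Bob, NULL); (Dave, 4); (Grace, 7); (Ivan, 4); (Quinn, NULL); (NULL, 3)

FULL OUTER JOIN keeps every row from both sides; unmatched rows get NULL for the other side's columns.
Matching on c.class_id = s.class_id.
Matched pairs: 3; unmatched c rows kept: 1; unmatched s rows kept: 2.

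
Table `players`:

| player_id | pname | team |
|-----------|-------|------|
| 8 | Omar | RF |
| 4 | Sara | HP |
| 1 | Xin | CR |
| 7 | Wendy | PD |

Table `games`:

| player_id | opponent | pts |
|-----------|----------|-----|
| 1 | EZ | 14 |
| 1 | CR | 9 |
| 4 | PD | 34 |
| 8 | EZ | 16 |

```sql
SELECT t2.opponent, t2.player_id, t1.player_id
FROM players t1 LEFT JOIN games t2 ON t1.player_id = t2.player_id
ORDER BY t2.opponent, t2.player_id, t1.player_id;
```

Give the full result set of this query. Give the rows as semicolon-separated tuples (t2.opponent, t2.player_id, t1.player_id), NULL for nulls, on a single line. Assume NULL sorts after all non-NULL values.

(CR, 1, 1); (EZ, 1, 1); (EZ, 8, 8); (PD, 4, 4); (NULL, NULL, 7)

LEFT JOIN keeps every row from `players`; unmatched rows get NULL for `games`'s columns.
Matching on t1.player_id = t2.player_id.
Matched pairs: 4; unmatched t1 rows kept: 1.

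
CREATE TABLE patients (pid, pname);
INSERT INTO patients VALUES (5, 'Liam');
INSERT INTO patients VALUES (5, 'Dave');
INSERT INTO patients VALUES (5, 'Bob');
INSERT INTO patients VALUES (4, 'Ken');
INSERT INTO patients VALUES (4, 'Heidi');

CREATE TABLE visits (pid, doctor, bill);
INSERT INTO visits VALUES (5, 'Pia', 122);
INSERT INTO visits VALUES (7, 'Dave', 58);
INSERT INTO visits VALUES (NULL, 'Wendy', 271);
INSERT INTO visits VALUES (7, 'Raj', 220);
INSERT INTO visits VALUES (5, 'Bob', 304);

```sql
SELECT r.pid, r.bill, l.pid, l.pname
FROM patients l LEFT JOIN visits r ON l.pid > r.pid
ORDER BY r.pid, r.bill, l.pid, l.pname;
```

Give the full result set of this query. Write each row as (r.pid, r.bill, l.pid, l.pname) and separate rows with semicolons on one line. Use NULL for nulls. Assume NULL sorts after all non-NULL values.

(NULL, NULL, 4, Heidi); (NULL, NULL, 4, Ken); (NULL, NULL, 5, Bob); (NULL, NULL, 5, Dave); (NULL, NULL, 5, Liam)

LEFT JOIN keeps every row from `patients`; unmatched rows get NULL for `visits`'s columns.
Matching on l.pid > r.pid. A NULL in a compared column never satisfies the condition.
Matched pairs: 0; unmatched l rows kept: 5.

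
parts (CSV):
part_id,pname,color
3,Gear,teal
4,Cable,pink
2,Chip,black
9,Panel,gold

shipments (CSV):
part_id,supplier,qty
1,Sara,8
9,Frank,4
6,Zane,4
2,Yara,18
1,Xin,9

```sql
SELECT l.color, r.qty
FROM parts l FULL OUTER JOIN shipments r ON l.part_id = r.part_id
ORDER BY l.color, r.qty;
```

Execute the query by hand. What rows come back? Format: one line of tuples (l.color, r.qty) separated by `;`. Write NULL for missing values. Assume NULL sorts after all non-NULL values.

(black, 18); (gold, 4); (pink, NULL); (teal, NULL); (NULL, 4); (NULL, 8); (NULL, 9)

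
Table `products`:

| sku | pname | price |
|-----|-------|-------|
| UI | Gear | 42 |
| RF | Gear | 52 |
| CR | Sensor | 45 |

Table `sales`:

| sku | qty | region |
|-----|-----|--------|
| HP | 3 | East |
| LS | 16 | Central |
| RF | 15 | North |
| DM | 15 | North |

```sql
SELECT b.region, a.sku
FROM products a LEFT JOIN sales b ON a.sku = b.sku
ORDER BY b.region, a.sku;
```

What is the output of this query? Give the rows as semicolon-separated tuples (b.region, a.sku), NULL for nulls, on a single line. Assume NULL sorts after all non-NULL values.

(North, RF); (NULL, CR); (NULL, UI)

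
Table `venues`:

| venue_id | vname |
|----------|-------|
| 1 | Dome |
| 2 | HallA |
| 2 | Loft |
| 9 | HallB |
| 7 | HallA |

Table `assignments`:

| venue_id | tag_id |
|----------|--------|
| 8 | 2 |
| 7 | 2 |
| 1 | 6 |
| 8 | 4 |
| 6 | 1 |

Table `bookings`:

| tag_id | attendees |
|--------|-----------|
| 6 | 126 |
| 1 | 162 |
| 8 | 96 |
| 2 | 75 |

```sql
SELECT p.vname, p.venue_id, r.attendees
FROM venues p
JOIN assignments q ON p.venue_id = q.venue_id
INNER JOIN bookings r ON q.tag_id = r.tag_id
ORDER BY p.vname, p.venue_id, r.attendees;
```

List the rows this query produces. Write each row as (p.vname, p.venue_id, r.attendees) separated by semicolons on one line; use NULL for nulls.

Joins associate left-to-right: venues INNER JOIN assignments on venue_id gives 2 intermediate row(s).
Then INNER JOIN `bookings r` on tag_id: keep only rows whose q.tag_id appears in r.

(Dome, 1, 126); (HallA, 7, 75)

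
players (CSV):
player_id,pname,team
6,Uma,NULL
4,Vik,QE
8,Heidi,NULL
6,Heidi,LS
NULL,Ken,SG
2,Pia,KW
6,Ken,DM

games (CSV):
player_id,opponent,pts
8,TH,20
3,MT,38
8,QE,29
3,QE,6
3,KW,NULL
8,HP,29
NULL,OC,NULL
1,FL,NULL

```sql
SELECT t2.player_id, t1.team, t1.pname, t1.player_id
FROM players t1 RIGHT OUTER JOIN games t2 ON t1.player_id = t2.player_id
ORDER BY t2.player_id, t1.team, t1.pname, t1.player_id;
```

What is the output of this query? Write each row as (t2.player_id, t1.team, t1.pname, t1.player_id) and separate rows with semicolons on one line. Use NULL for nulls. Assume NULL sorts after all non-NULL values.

(1, NULL, NULL, NULL); (3, NULL, NULL, NULL); (3, NULL, NULL, NULL); (3, NULL, NULL, NULL); (8, NULL, Heidi, 8); (8, NULL, Heidi, 8); (8, NULL, Heidi, 8); (NULL, NULL, NULL, NULL)

RIGHT JOIN keeps every row from `games`; unmatched rows get NULL for `players`'s columns.
Matching on t1.player_id = t2.player_id. A NULL in a compared column never satisfies the condition.
- player_id=6: no matching t2 row.
- player_id=4: no matching t2 row.
- player_id=8: 3 matching t2 row(s), so 3 row(s) emitted.
- player_id=6: no matching t2 row.
- player_id=NULL: no matching t2 row.
- player_id=2: no matching t2 row.
- player_id=6: no matching t2 row.
- 5 row(s) from t2 found no t1 partner → padded with NULL.
After projecting and ordering:
t2.player_id | t1.team | t1.pname | t1.player_id
1 | NULL | NULL | NULL
3 | NULL | NULL | NULL
3 | NULL | NULL | NULL
3 | NULL | NULL | NULL
8 | NULL | Heidi | 8
8 | NULL | Heidi | 8
8 | NULL | Heidi | 8
NULL | NULL | NULL | NULL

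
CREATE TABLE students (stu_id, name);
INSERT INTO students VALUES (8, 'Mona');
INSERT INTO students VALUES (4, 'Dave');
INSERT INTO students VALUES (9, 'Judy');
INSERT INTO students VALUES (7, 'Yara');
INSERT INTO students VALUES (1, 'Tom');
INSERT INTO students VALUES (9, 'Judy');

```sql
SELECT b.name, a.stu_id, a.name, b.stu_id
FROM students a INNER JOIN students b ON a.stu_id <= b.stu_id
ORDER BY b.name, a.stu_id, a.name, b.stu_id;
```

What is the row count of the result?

INNER JOIN keeps only pairs where the ON condition holds.
Matching on a.stu_id <= b.stu_id.
- stu_id=8: 3 matching b row(s), so 3 row(s) emitted.
- stu_id=4: 5 matching b row(s), so 5 row(s) emitted.
- stu_id=9: 2 matching b row(s), so 2 row(s) emitted.
- stu_id=7: 4 matching b row(s), so 4 row(s) emitted.
- stu_id=1: 6 matching b row(s), so 6 row(s) emitted.
- stu_id=9: 2 matching b row(s), so 2 row(s) emitted.
Total: 22 rows.

22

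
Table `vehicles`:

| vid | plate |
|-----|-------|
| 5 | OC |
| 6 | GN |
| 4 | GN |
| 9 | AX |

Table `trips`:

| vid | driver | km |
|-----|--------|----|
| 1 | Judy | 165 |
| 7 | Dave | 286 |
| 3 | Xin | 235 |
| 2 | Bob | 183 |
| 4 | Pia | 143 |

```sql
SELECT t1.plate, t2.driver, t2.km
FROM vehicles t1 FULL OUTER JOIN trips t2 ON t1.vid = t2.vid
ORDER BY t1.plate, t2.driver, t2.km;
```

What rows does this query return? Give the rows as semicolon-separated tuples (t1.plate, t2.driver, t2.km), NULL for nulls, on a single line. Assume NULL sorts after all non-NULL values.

(AX, NULL, NULL); (GN, Pia, 143); (GN, NULL, NULL); (OC, NULL, NULL); (NULL, Bob, 183); (NULL, Dave, 286); (NULL, Judy, 165); (NULL, Xin, 235)

FULL OUTER JOIN keeps every row from both sides; unmatched rows get NULL for the other side's columns.
Matching on t1.vid = t2.vid.
- t1[0] vid=5 → no match; kept with NULLs on the t2 side.
- t1[1] vid=6 → no match; kept with NULLs on the t2 side.
- t1[2] vid=4 → 1 match(es) in t2 → 1 row(s).
- t1[3] vid=9 → no match; kept with NULLs on the t2 side.
- plus 4 unmatched t2 row(s), each kept with NULL t1 columns.
After projecting and ordering:
t1.plate | t2.driver | t2.km
AX | NULL | NULL
GN | Pia | 143
GN | NULL | NULL
OC | NULL | NULL
NULL | Bob | 183
NULL | Dave | 286
NULL | Judy | 165
NULL | Xin | 235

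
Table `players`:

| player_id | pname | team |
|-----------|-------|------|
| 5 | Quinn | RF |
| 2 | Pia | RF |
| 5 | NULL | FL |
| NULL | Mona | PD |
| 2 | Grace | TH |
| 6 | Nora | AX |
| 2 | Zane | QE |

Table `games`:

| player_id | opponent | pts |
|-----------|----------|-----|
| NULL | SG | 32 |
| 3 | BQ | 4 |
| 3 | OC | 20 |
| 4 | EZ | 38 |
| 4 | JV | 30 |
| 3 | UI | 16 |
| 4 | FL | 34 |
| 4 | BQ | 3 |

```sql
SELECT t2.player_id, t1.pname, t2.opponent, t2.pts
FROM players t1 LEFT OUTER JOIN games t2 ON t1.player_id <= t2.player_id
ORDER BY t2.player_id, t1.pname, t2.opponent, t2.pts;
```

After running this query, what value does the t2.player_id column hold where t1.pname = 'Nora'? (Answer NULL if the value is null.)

LEFT JOIN keeps every row from `players`; unmatched rows get NULL for `games`'s columns.
Matching on t1.player_id <= t2.player_id. A NULL in a compared column never satisfies the condition.
Matched pairs: 21; unmatched t1 rows kept: 4.

NULL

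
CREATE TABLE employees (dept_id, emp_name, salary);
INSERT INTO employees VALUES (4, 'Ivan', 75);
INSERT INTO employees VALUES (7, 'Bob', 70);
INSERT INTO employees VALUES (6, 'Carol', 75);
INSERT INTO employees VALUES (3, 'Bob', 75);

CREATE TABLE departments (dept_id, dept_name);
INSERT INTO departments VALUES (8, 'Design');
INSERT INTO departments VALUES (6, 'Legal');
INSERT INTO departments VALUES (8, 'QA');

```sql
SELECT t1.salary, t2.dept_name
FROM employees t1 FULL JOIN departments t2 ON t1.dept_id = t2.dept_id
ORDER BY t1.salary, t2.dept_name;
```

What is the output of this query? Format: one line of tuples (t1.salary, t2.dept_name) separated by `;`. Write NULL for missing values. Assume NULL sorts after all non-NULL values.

(70, NULL); (75, Legal); (75, NULL); (75, NULL); (NULL, Design); (NULL, QA)

FULL OUTER JOIN keeps every row from both sides; unmatched rows get NULL for the other side's columns.
Matching on t1.dept_id = t2.dept_id.
- t1 row (dept_id=4): no match → kept, t2 columns NULL.
- t1 row (dept_id=7): no match → kept, t2 columns NULL.
- t1 row (dept_id=6): matches 1 t2 row(s) → 1 output row(s).
- t1 row (dept_id=3): no match → kept, t2 columns NULL.
- 2 t2 row(s) had no t1 match → kept, t1 columns NULL.
After projecting and ordering:
t1.salary | t2.dept_name
70 | NULL
75 | Legal
75 | NULL
75 | NULL
NULL | Design
NULL | QA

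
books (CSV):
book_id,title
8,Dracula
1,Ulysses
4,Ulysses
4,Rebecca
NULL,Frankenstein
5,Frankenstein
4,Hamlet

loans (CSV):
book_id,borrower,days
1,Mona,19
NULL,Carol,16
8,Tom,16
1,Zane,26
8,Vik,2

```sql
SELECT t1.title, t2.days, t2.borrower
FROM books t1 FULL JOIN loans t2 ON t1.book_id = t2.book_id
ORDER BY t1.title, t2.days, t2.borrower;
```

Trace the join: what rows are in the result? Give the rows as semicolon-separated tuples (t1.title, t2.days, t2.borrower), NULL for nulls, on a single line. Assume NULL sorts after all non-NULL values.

(Dracula, 2, Vik); (Dracula, 16, Tom); (Frankenstein, NULL, NULL); (Frankenstein, NULL, NULL); (Hamlet, NULL, NULL); (Rebecca, NULL, NULL); (Ulysses, 19, Mona); (Ulysses, 26, Zane); (Ulysses, NULL, NULL); (NULL, 16, Carol)

FULL OUTER JOIN keeps every row from both sides; unmatched rows get NULL for the other side's columns.
Matching on t1.book_id = t2.book_id. A NULL in a compared column never satisfies the condition.
- book_id=8: 2 matching t2 row(s), so 2 row(s) emitted.
- book_id=1: 2 matching t2 row(s), so 2 row(s) emitted.
- book_id=4: no t2 row matches, row kept with t2 columns NULL.
- book_id=4: no t2 row matches, row kept with t2 columns NULL.
- book_id=NULL: no t2 row matches, row kept with t2 columns NULL.
- book_id=5: no t2 row matches, row kept with t2 columns NULL.
- book_id=4: no t2 row matches, row kept with t2 columns NULL.
- plus 1 unmatched t2 row(s), each kept with NULL t1 columns.
After projecting and ordering:
t1.title | t2.days | t2.borrower
Dracula | 2 | Vik
Dracula | 16 | Tom
Frankenstein | NULL | NULL
Frankenstein | NULL | NULL
Hamlet | NULL | NULL
Rebecca | NULL | NULL
Ulysses | 19 | Mona
Ulysses | 26 | Zane
Ulysses | NULL | NULL
NULL | 16 | Carol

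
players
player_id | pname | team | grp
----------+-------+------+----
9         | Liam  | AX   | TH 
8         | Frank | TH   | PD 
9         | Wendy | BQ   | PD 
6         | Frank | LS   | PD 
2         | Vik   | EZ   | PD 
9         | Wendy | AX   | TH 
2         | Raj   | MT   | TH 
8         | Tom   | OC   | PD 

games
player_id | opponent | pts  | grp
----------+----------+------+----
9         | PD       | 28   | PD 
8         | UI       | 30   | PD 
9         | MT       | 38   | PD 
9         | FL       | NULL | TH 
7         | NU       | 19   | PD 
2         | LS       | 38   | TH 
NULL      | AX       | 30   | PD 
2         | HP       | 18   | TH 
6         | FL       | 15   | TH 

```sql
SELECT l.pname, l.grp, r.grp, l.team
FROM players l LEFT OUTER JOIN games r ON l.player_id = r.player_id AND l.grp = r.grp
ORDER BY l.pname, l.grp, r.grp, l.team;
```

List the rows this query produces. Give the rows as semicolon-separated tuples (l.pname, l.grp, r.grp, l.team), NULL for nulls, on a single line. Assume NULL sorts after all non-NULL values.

(Frank, PD, PD, TH); (Frank, PD, NULL, LS); (Liam, TH, TH, AX); (Raj, TH, TH, MT); (Raj, TH, TH, MT); (Tom, PD, PD, OC); (Vik, PD, NULL, EZ); (Wendy, PD, PD, BQ); (Wendy, PD, PD, BQ); (Wendy, TH, TH, AX)

LEFT JOIN keeps every row from `players`; unmatched rows get NULL for `games`'s columns.
Matching on l.player_id = r.player_id AND l.grp = r.grp. A NULL in a compared column never satisfies the condition.
- l row (player_id=9, grp=TH): matches 1 r row(s) → 1 output row(s).
- l row (player_id=8, grp=PD): matches 1 r row(s) → 1 output row(s).
- l row (player_id=9, grp=PD): matches 2 r row(s) → 2 output row(s).
- l row (player_id=6, grp=PD): no match → kept, r columns NULL.
- l row (player_id=2, grp=PD): no match → kept, r columns NULL.
- l row (player_id=9, grp=TH): matches 1 r row(s) → 1 output row(s).
- l row (player_id=2, grp=TH): matches 2 r row(s) → 2 output row(s).
- l row (player_id=8, grp=PD): matches 1 r row(s) → 1 output row(s).
After projecting and ordering:
l.pname | l.grp | r.grp | l.team
Frank | PD | PD | TH
Frank | PD | NULL | LS
Liam | TH | TH | AX
Raj | TH | TH | MT
Raj | TH | TH | MT
Tom | PD | PD | OC
Vik | PD | NULL | EZ
Wendy | PD | PD | BQ
Wendy | PD | PD | BQ
Wendy | TH | TH | AX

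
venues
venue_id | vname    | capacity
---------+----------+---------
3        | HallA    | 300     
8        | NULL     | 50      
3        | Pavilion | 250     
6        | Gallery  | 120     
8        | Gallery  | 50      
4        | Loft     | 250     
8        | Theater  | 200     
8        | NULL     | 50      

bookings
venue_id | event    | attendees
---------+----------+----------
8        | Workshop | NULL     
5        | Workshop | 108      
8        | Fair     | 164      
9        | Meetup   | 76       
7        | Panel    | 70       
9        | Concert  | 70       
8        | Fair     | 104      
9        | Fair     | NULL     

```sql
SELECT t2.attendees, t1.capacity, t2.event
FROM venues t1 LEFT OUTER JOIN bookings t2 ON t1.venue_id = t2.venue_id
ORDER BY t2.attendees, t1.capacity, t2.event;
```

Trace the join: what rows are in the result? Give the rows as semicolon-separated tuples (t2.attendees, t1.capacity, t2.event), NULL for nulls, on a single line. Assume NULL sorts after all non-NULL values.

(104, 50, Fair); (104, 50, Fair); (104, 50, Fair); (104, 200, Fair); (164, 50, Fair); (164, 50, Fair); (164, 50, Fair); (164, 200, Fair); (NULL, 50, Workshop); (NULL, 50, Workshop); (NULL, 50, Workshop); (NULL, 120, NULL); (NULL, 200, Workshop); (NULL, 250, NULL); (NULL, 250, NULL); (NULL, 300, NULL)

LEFT JOIN keeps every row from `venues`; unmatched rows get NULL for `bookings`'s columns.
Matching on t1.venue_id = t2.venue_id.
Matched pairs: 12; unmatched t1 rows kept: 4.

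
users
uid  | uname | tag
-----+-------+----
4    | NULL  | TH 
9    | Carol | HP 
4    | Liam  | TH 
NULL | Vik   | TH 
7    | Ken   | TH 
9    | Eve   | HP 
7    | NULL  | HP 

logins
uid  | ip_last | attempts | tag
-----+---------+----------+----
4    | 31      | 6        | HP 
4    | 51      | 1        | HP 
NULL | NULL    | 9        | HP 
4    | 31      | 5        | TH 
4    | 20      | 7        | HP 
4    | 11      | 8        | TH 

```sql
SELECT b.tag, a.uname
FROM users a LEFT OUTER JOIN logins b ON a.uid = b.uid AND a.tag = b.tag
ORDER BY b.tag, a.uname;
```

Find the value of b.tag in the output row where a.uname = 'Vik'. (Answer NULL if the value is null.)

LEFT JOIN keeps every row from `users`; unmatched rows get NULL for `logins`'s columns.
Matching on a.uid = b.uid AND a.tag = b.tag. A NULL in a compared column never satisfies the condition.
- a[0] uid=4, tag=TH → 2 match(es) in b → 2 row(s).
- a[1] uid=9, tag=HP → no match; kept with NULLs on the b side.
- a[2] uid=4, tag=TH → 2 match(es) in b → 2 row(s).
- a[3] uid=NULL, tag=TH → no match; kept with NULLs on the b side.
- a[4] uid=7, tag=TH → no match; kept with NULLs on the b side.
- a[5] uid=9, tag=HP → no match; kept with NULLs on the b side.
- a[6] uid=7, tag=HP → no match; kept with NULLs on the b side.

NULL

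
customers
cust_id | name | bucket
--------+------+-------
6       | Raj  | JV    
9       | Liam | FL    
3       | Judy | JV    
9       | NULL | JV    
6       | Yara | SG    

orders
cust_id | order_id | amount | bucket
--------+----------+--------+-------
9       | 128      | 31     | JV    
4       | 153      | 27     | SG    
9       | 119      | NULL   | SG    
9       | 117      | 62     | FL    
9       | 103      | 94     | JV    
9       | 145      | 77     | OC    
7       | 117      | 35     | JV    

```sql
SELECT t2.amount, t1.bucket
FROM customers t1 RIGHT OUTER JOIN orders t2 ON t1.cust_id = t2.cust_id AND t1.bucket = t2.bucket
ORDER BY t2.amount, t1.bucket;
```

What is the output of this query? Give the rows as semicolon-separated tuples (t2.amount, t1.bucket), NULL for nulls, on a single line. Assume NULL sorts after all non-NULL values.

(27, NULL); (31, JV); (35, NULL); (62, FL); (77, NULL); (94, JV); (NULL, NULL)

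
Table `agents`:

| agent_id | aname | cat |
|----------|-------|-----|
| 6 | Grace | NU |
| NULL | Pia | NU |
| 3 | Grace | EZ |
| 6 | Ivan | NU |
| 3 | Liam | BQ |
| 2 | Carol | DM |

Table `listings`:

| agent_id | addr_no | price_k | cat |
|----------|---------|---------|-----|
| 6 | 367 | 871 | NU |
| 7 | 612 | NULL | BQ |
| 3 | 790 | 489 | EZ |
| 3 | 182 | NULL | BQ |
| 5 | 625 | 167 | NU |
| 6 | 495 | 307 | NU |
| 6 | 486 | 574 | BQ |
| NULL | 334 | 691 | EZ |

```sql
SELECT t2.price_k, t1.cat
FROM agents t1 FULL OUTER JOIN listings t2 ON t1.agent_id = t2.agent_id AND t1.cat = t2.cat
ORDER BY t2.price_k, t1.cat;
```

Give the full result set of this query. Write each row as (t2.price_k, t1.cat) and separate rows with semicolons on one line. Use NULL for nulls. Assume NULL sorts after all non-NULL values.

FULL OUTER JOIN keeps every row from both sides; unmatched rows get NULL for the other side's columns.
Matching on t1.agent_id = t2.agent_id AND t1.cat = t2.cat. A NULL in a compared column never satisfies the condition.
- t1[0] agent_id=6, cat=NU → 2 match(es) in t2 → 2 row(s).
- t1[1] agent_id=NULL, cat=NU → no match; kept with NULLs on the t2 side.
- t1[2] agent_id=3, cat=EZ → 1 match(es) in t2 → 1 row(s).
- t1[3] agent_id=6, cat=NU → 2 match(es) in t2 → 2 row(s).
- t1[4] agent_id=3, cat=BQ → 1 match(es) in t2 → 1 row(s).
- t1[5] agent_id=2, cat=DM → no match; kept with NULLs on the t2 side.
- 4 t2 row(s) had no t1 match → kept, t1 columns NULL.

(167, NULL); (307, NU); (307, NU); (489, EZ); (574, NULL); (691, NULL); (871, NU); (871, NU); (NULL, BQ); (NULL, DM); (NULL, NU); (NULL, NULL)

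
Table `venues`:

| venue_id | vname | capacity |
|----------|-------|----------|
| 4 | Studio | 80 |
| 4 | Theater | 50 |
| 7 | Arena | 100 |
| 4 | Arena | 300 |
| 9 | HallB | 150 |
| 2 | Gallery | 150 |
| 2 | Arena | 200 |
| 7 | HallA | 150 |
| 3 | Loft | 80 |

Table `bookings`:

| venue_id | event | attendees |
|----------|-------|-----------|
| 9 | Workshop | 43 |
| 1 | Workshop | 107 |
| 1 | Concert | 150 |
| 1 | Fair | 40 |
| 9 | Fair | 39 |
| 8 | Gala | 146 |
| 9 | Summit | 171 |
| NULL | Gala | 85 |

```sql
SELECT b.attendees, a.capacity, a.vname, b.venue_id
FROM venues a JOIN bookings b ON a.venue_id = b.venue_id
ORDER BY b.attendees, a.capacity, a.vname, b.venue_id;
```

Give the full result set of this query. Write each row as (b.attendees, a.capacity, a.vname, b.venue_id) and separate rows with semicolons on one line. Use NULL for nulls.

(39, 150, HallB, 9); (43, 150, HallB, 9); (171, 150, HallB, 9)

INNER JOIN keeps only pairs where the ON condition holds.
Matching on a.venue_id = b.venue_id. A NULL in a compared column never satisfies the condition.
- a (venue_id=4) has no partner → excluded.
- a (venue_id=4) has no partner → excluded.
- a (venue_id=7) has no partner → excluded.
- a (venue_id=4) has no partner → excluded.
- a (venue_id=9) pairs with 3 row(s) of b.
- a (venue_id=2) has no partner → excluded.
- a (venue_id=2) has no partner → excluded.
- a (venue_id=7) has no partner → excluded.
- a (venue_id=3) has no partner → excluded.
After projecting and ordering:
b.attendees | a.capacity | a.vname | b.venue_id
39 | 150 | HallB | 9
43 | 150 | HallB | 9
171 | 150 | HallB | 9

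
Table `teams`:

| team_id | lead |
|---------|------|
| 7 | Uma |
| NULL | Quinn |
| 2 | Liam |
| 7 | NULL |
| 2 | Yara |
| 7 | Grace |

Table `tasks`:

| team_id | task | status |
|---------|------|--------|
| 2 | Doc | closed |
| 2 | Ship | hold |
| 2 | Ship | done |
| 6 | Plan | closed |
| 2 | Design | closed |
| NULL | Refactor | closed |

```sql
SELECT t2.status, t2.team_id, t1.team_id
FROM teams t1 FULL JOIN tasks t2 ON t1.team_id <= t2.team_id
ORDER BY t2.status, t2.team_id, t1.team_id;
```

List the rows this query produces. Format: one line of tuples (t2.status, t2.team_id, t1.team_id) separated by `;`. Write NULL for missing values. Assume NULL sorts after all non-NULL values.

(closed, 2, 2); (closed, 2, 2); (closed, 2, 2); (closed, 2, 2); (closed, 6, 2); (closed, 6, 2); (closed, NULL, NULL); (done, 2, 2); (done, 2, 2); (hold, 2, 2); (hold, 2, 2); (NULL, NULL, 7); (NULL, NULL, 7); (NULL, NULL, 7); (NULL, NULL, NULL)

FULL OUTER JOIN keeps every row from both sides; unmatched rows get NULL for the other side's columns.
Matching on t1.team_id <= t2.team_id. A NULL in a compared column never satisfies the condition.
Matched pairs: 10; unmatched t1 rows kept: 4; unmatched t2 rows kept: 1.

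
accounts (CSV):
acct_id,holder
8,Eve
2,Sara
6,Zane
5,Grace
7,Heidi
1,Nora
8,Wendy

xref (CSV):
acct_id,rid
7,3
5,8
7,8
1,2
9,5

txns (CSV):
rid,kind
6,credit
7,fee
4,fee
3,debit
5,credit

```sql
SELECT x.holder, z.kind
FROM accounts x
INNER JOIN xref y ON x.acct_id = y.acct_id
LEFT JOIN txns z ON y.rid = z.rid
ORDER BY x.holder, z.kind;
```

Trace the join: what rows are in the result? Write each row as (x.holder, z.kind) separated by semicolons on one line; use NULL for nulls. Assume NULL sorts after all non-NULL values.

Evaluate left to right. First `accounts x INNER JOIN xref y` on acct_id: 4 row(s).
Then LEFT JOIN `txns z` on rid: each of those 4 rows is kept; rows whose y.rid has no match in z get NULL for z's columns.

(Grace, NULL); (Heidi, debit); (Heidi, NULL); (Nora, NULL)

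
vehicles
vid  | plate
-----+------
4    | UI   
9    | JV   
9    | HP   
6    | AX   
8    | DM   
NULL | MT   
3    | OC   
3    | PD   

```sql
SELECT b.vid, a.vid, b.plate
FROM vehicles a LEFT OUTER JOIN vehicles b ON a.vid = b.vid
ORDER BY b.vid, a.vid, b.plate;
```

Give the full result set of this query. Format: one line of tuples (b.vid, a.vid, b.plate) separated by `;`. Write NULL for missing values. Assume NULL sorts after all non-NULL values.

LEFT JOIN keeps every row from `vehicles a`; unmatched rows get NULL for `vehicles b`'s columns.
Matching on a.vid = b.vid. A NULL in a compared column never satisfies the condition.
- a row (vid=4): matches 1 b row(s) → 1 output row(s).
- a row (vid=9): matches 2 b row(s) → 2 output row(s).
- a row (vid=9): matches 2 b row(s) → 2 output row(s).
- a row (vid=6): matches 1 b row(s) → 1 output row(s).
- a row (vid=8): matches 1 b row(s) → 1 output row(s).
- a row (vid=NULL): no match → kept, b columns NULL.
- a row (vid=3): matches 2 b row(s) → 2 output row(s).
- a row (vid=3): matches 2 b row(s) → 2 output row(s).

(3, 3, OC); (3, 3, OC); (3, 3, PD); (3, 3, PD); (4, 4, UI); (6, 6, AX); (8, 8, DM); (9, 9, HP); (9, 9, HP); (9, 9, JV); (9, 9, JV); (NULL, NULL, NULL)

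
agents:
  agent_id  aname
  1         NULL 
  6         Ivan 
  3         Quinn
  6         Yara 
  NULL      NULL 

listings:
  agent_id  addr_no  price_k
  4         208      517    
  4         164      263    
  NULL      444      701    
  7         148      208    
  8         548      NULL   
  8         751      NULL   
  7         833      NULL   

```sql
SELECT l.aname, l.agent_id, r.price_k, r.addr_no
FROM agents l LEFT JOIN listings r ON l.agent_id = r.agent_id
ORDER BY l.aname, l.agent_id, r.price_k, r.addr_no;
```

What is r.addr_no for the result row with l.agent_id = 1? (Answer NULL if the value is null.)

LEFT JOIN keeps every row from `agents`; unmatched rows get NULL for `listings`'s columns.
Matching on l.agent_id = r.agent_id. A NULL in a compared column never satisfies the condition.
- l (agent_id=1) has no partner → padded with NULL.
- l (agent_id=6) has no partner → padded with NULL.
- l (agent_id=3) has no partner → padded with NULL.
- l (agent_id=6) has no partner → padded with NULL.
- l (agent_id=NULL) has no partner → padded with NULL.

NULL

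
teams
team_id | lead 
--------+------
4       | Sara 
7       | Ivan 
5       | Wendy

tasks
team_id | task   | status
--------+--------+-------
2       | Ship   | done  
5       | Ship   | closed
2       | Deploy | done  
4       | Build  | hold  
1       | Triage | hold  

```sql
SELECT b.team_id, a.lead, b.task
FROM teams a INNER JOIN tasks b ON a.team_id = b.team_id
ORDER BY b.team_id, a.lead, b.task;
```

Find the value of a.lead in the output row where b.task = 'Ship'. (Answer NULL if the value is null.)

INNER JOIN keeps only pairs where the ON condition holds.
Matching on a.team_id = b.team_id.
- a[0] team_id=4 → 1 match(es) in b → 1 row(s).
- a[1] team_id=7 → no match; dropped.
- a[2] team_id=5 → 1 match(es) in b → 1 row(s).

Wendy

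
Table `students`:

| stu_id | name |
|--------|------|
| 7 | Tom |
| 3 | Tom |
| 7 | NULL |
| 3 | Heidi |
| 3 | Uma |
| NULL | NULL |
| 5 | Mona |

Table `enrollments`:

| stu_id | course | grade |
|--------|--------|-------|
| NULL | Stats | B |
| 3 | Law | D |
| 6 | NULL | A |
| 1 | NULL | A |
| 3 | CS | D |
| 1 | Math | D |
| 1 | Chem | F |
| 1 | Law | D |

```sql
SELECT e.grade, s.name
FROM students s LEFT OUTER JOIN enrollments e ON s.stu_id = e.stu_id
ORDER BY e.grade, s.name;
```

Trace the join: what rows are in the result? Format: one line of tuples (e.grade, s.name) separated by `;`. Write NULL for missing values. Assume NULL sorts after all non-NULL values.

(D, Heidi); (D, Heidi); (D, Tom); (D, Tom); (D, Uma); (D, Uma); (NULL, Mona); (NULL, Tom); (NULL, NULL); (NULL, NULL)

LEFT JOIN keeps every row from `students`; unmatched rows get NULL for `enrollments`'s columns.
Matching on s.stu_id = e.stu_id. A NULL in a compared column never satisfies the condition.
- s row (stu_id=7): no match → kept, e columns NULL.
- s row (stu_id=3): matches 2 e row(s) → 2 output row(s).
- s row (stu_id=7): no match → kept, e columns NULL.
- s row (stu_id=3): matches 2 e row(s) → 2 output row(s).
- s row (stu_id=3): matches 2 e row(s) → 2 output row(s).
- s row (stu_id=NULL): no match → kept, e columns NULL.
- s row (stu_id=5): no match → kept, e columns NULL.
After projecting and ordering:
e.grade | s.name
D | Heidi
D | Heidi
D | Tom
D | Tom
D | Uma
D | Uma
NULL | Mona
NULL | Tom
NULL | NULL
NULL | NULL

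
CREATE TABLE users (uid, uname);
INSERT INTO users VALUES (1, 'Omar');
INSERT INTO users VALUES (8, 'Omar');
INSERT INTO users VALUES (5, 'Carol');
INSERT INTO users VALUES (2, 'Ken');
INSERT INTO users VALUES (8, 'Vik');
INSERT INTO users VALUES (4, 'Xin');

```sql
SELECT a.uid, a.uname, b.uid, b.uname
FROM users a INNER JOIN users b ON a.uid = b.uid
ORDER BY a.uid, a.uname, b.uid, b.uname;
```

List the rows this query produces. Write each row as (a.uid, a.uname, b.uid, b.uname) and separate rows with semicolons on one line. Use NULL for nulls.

(1, Omar, 1, Omar); (2, Ken, 2, Ken); (4, Xin, 4, Xin); (5, Carol, 5, Carol); (8, Omar, 8, Omar); (8, Omar, 8, Vik); (8, Vik, 8, Omar); (8, Vik, 8, Vik)

INNER JOIN keeps only pairs where the ON condition holds.
Matching on a.uid = b.uid.
- uid=1: 1 matching b row(s), so 1 row(s) emitted.
- uid=8: 2 matching b row(s), so 2 row(s) emitted.
- uid=5: 1 matching b row(s), so 1 row(s) emitted.
- uid=2: 1 matching b row(s), so 1 row(s) emitted.
- uid=8: 2 matching b row(s), so 2 row(s) emitted.
- uid=4: 1 matching b row(s), so 1 row(s) emitted.
After projecting and ordering:
a.uid | a.uname | b.uid | b.uname
1 | Omar | 1 | Omar
2 | Ken | 2 | Ken
4 | Xin | 4 | Xin
5 | Carol | 5 | Carol
8 | Omar | 8 | Omar
8 | Omar | 8 | Vik
8 | Vik | 8 | Omar
8 | Vik | 8 | Vik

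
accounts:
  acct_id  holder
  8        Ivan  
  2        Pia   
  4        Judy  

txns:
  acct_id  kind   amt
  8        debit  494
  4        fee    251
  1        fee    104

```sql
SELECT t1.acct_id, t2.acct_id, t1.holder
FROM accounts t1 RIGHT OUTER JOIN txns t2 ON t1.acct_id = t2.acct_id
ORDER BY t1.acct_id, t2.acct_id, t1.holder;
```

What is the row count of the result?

3

RIGHT JOIN keeps every row from `txns`; unmatched rows get NULL for `accounts`'s columns.
Matching on t1.acct_id = t2.acct_id.
Matched pairs: 2; unmatched t2 rows kept: 1.
Total: 2 matched + 1 padded = 3 rows.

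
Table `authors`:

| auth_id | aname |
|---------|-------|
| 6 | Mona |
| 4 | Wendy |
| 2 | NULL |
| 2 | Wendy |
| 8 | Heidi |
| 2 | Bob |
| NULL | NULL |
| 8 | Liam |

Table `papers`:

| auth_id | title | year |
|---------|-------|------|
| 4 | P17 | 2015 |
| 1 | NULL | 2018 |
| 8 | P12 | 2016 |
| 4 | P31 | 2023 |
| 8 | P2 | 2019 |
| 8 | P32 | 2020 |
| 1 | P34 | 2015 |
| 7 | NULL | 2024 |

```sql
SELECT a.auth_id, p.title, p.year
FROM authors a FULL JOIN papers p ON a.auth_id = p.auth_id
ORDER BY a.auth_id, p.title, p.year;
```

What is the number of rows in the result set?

16

FULL OUTER JOIN keeps every row from both sides; unmatched rows get NULL for the other side's columns.
Matching on a.auth_id = p.auth_id. A NULL in a compared column never satisfies the condition.
Matched pairs: 8; unmatched a rows kept: 5; unmatched p rows kept: 3.
Total: 8 matched + 8 padded = 16 rows.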